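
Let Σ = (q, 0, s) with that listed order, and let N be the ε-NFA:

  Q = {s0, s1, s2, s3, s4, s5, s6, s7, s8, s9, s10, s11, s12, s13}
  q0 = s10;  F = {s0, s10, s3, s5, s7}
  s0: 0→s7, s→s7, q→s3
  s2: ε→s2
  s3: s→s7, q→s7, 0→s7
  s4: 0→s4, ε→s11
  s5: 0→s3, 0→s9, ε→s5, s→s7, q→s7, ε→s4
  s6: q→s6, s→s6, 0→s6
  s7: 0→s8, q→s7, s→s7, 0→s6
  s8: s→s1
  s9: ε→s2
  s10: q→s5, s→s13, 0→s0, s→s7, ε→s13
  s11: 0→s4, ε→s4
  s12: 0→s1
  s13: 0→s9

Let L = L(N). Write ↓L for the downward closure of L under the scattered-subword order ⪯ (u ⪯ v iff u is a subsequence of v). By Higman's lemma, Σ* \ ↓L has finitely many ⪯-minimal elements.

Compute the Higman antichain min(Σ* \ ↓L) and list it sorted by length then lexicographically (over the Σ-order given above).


|Q|=14, |F|=5, |δ|=33 (7 ε).
min D↑ (6 st, q0=0, F={5}): 0:q→1,0→2,s→3 1:q→3,0→4,s→3 2:q→4,0→3,s→3 3:q→3,0→5,s→3 4:q→3,0→3,s→3 5:q→5,0→5,s→5 [Hopcroft].
's0': N↓-sim [13, 7, 5] end={s1,s2,s6,s8,s9} rej; 2/2 del acc.
'qq0': N↓-sim [13, 10, 4, 3] end={s1,s6,s8} — reject; 3/3 single-dels accept.
'000': N↓-sim [13, 10, 6, 5] end={s1,s11,s4,s6,s8} — reject; 3/3 deletions ∈↓L.
3 obstructions.

min(Σ*\↓L) = [s0, qq0, 000].


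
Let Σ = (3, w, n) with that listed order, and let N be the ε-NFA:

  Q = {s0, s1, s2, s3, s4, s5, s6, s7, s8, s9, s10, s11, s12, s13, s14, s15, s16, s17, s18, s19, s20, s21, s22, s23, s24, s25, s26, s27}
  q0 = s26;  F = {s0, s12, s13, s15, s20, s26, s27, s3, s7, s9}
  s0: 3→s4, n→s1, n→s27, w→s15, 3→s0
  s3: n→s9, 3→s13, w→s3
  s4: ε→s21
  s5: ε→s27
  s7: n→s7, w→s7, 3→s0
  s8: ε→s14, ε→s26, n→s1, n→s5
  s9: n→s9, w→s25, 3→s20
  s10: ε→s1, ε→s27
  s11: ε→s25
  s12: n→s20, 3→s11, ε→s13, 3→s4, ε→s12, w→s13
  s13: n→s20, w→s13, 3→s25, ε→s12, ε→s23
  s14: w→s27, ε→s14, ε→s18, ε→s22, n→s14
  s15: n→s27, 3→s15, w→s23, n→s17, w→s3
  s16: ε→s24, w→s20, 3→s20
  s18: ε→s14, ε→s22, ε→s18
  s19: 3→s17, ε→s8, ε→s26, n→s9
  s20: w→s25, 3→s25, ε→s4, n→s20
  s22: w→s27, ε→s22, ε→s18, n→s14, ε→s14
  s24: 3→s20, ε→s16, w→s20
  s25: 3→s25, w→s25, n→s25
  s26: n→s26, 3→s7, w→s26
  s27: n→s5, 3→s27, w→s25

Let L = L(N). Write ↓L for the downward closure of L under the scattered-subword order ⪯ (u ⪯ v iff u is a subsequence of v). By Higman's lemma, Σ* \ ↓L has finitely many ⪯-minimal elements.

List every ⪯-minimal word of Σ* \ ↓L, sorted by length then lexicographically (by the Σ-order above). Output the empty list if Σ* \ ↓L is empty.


Antichain: [33nw, 33ww33].

|Q|=28, |F|=10, |δ|=75 (25 ε).
min D↑ (10 st, q0=0, F={6}): 0:3→1,w→0,n→0 1:3→2,w→1,n→1 2:3→2,w→3,n→4 3:3→3,w→5,n→4 4:3→4,w→6,n→4 5:3→7,w→5,n→8 6:3→6,w→6,n→6 7:3→6,w→7,n→9 8:3→9,w→6,n→8 9:3→6,w→6,n→9.
'33nw': N↓-sim [18, 17, 16, 9, 1] end={s25} — reject; 4/4 single-dels accept.
'33ww33': |S_i|=[18, 17, 16, 14, 10, 8, 4] end={s11,s21,s25,s4} rej; 6/6 del acc.
2 words, ⪯-incomp.


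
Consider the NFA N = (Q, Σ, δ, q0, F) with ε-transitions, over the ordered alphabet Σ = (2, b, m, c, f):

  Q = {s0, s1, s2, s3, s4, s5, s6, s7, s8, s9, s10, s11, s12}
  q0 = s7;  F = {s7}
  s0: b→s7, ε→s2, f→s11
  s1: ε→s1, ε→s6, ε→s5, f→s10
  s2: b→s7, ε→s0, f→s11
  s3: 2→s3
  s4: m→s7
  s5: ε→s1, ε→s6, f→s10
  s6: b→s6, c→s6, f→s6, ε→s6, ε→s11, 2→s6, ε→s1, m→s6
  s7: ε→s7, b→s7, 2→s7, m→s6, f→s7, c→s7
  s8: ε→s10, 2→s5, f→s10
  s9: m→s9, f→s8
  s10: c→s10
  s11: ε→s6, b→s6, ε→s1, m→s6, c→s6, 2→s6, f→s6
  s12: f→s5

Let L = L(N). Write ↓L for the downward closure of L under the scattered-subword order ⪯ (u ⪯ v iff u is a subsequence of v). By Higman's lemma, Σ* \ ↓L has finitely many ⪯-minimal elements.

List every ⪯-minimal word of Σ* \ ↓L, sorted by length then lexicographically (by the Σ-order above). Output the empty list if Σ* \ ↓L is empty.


A = [m].

|Q|=13, |F|=1, |δ|=43 (14 ε).
min D↑ (2 st, q0=0, F={1}): 0:2→0,b→0,m→1,c→0,f→0 1:2→1,b→1,m→1,c→1,f→1 [Hopcroft].
'm': |S_i|=[6, 5] end={s1,s10,s11,s5,s6} rej; 1/1 del acc.
1 minimals (antichain).


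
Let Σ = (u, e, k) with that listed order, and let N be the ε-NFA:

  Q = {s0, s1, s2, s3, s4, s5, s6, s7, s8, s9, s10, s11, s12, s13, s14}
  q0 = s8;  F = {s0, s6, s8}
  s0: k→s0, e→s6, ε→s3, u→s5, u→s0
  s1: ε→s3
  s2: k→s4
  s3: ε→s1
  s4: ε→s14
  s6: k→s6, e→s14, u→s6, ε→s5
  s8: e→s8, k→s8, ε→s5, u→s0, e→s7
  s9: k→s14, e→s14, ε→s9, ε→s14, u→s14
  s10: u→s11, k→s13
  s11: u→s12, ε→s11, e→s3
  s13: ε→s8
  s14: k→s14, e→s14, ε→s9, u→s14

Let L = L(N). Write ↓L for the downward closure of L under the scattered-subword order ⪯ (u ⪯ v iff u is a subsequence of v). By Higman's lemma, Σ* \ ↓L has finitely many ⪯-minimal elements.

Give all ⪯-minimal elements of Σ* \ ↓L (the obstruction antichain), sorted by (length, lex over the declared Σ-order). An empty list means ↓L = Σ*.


min(Σ*\↓L) = [uee].

|Q|=15, |F|=3, |δ|=33 (11 ε).
min D↑ (4 st, q0=0, F={3}): 0:u→1,e→0,k→0 1:u→1,e→2,k→1 2:u→2,e→3,k→2 3:u→3,e→3,k→3 (ε-aug+det+¬).
'uee': |S_i|=[9, 7, 4, 2] end={s14,s9} — reject; 3/3 single-dels accept.
1 obstructions.


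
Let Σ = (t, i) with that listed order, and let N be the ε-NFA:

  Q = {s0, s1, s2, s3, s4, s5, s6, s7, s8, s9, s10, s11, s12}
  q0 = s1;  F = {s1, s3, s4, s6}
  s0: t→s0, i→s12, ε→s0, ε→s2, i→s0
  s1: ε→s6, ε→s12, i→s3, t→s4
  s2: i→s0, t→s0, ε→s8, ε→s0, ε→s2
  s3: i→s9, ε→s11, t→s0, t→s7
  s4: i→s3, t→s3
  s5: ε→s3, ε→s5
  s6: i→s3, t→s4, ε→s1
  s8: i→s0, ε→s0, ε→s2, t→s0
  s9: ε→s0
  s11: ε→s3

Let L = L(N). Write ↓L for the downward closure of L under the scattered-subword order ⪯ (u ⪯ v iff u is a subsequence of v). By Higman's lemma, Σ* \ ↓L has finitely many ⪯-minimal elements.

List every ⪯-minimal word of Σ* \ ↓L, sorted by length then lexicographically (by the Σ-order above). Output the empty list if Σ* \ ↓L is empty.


A = [it, ii, ttt, tti].

|Q|=13, |F|=4, |δ|=31 (15 ε).
min D↑ (4 st, q0=0, F={3}): 0:t→1,i→2 1:t→2,i→2 2:t→3,i→3 3:t→3,i→3 [Hopcroft].
'it': run [11, 8, 5] end={s0,s12,s2,s7,s8} rej; 2/2 deletions ∈↓L.
'ii': N↓-sim [11, 8, 5] end={s0,s12,s2,s8,s9} ∉↓L; 2/2 del acc.
'ttt': run [11, 9, 8, 5] end={s0,s12,s2,s7,s8} — reject; 3/3 single-dels accept.
'tti': run [11, 9, 8, 5] end={s0,s12,s2,s8,s9} — reject; 3/3 deletions ∈↓L.
4 minimals (antichain).


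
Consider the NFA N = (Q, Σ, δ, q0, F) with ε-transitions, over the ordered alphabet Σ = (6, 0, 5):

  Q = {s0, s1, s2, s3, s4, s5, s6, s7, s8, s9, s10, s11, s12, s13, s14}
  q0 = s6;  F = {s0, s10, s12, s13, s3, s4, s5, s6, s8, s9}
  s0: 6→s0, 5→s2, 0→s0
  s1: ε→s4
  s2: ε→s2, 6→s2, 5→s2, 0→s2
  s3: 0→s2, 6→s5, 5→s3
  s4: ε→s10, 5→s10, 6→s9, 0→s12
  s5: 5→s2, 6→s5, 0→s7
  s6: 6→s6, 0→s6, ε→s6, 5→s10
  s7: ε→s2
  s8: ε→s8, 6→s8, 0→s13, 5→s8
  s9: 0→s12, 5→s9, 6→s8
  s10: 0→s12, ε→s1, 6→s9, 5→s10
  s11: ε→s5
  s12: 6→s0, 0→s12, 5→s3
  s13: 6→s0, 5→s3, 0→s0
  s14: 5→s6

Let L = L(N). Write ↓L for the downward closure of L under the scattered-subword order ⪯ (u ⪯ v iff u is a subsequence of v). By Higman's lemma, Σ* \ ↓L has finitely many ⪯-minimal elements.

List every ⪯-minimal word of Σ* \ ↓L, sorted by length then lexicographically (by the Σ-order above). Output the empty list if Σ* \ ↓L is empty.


Antichain: [5065, 5050, 566005].

|Q|=15, |F|=10, |δ|=42 (8 ε).
min D↑ (10 st, q0=0, F={8}): 0:6→0,0→0,5→1 1:6→2,0→3,5→1 2:6→4,0→3,5→2 3:6→5,0→3,5→6 4:6→4,0→7,5→4 5:6→5,0→5,5→8 6:6→9,0→8,5→6 7:6→5,0→5,5→6 8:6→8,0→8,5→8 9:6→9,0→8,5→8 [Hopcroft].
'5065': run [13, 12, 7, 4, 1] end={s2} ∉↓L; 4/4 del acc.
'5050': N↓-sim [13, 12, 7, 4, 2] end={s2,s7} rej; 4/4 deletions ∈↓L.
'566005': run [13, 12, 9, 7, 6, 3, 1] end={s2} rej; 6/6 single-dels accept.
3 words, ⪯-incomp.


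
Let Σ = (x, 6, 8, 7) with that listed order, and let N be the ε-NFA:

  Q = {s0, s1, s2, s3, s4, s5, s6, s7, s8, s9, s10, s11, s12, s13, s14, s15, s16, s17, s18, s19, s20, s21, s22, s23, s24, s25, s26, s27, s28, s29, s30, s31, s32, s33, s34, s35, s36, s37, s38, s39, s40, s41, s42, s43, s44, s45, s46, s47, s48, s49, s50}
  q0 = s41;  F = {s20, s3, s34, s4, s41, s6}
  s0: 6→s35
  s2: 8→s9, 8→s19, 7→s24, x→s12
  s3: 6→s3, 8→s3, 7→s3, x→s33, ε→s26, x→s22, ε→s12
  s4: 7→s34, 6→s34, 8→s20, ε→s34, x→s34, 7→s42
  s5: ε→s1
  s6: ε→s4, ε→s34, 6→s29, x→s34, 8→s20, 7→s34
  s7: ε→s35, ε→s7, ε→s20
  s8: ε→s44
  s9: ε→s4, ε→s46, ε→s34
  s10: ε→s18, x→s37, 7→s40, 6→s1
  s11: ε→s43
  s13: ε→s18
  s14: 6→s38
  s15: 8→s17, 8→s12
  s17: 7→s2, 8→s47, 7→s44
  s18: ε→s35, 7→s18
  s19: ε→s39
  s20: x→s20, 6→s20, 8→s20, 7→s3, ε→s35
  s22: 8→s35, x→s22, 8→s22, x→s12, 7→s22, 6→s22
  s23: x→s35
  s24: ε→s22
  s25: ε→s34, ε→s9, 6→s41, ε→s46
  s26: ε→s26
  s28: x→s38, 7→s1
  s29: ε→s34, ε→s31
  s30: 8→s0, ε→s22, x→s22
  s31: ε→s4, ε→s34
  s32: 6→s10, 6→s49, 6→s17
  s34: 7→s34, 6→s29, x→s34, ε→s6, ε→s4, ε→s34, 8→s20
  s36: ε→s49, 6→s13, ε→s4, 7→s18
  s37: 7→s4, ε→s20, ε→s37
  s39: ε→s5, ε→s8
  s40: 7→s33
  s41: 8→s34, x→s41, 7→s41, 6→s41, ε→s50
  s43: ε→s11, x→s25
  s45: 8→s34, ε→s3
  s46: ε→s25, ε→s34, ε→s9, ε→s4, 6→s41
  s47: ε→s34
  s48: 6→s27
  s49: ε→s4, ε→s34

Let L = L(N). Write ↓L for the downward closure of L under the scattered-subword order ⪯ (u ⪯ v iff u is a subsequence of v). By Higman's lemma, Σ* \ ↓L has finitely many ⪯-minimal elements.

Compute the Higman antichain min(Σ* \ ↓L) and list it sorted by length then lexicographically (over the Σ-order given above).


|Q|=51, |F|=6, |δ|=112 (48 ε).
min D↑ (5 st, q0=0, F={4}): 0:x→0,6→0,8→1,7→0 1:x→1,6→1,8→2,7→1 2:x→2,6→2,8→2,7→3 3:x→4,6→3,8→3,7→3 4:x→4,6→4,8→4,7→4 (ε-aug+det+¬).
'887x': N↓-sim [15, 13, 7, 6, 4] end={s12,s22,s33,s35} — reject; 4/4 del acc.
1 minimals (antichain).

Antichain: [887x].


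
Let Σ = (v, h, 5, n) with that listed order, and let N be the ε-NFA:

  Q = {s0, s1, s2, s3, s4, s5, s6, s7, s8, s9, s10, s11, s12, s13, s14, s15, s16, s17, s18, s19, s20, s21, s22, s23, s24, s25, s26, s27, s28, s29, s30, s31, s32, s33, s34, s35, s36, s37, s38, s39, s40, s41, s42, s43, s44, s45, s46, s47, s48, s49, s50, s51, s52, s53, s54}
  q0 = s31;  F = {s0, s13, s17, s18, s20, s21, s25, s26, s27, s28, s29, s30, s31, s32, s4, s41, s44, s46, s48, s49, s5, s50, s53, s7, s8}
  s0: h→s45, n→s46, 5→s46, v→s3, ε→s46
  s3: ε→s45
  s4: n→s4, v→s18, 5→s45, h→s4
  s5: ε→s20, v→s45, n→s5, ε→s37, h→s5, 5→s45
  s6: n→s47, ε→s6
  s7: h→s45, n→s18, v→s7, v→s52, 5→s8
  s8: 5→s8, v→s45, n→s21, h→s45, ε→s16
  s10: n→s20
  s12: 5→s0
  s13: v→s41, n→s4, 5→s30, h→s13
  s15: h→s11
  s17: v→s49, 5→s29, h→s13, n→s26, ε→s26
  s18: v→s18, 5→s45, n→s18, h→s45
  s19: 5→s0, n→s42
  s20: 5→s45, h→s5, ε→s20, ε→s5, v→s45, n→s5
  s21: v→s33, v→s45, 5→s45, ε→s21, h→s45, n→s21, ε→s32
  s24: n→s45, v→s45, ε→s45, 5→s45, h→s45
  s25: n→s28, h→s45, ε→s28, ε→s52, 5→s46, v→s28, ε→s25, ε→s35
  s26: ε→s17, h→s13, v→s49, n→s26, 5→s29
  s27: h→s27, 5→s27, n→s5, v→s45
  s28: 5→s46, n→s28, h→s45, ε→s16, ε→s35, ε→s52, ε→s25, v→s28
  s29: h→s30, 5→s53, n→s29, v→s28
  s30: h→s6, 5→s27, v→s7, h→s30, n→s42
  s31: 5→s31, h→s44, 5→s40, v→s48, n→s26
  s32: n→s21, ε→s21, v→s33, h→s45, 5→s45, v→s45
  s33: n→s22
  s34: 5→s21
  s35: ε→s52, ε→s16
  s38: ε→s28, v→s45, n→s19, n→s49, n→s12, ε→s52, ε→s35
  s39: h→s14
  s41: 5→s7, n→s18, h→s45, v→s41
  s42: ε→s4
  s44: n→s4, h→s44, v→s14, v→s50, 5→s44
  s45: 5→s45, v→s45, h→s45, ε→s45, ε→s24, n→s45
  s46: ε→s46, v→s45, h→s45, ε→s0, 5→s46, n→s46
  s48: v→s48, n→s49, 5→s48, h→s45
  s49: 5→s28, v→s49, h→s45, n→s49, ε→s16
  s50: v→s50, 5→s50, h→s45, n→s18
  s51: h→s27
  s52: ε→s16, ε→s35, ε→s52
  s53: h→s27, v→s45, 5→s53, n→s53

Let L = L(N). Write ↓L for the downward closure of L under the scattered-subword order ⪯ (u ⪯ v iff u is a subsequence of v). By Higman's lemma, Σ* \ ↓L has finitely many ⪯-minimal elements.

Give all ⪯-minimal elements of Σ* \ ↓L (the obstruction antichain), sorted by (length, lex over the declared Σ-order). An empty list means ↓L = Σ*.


|Q|=55, |F|=25, |δ|=164 (36 ε).
min D↑ (21 st, q0=0, F={4}): 0:v→1,h→2,5→0,n→3 1:v→1,h→4,5→1,n→5 2:v→6,h→2,5→2,n→7 3:v→5,h→8,5→9,n→3 4:v→4,h→4,5→4,n→4 5:v→5,h→4,5→10,n→5 6:v→6,h→4,5→6,n→11 7:v→11,h→7,5→4,n→7 8:v→12,h→8,5→13,n→7 9:v→10,h→13,5→14,n→9 10:v→10,h→4,5→15,n→10 11:v→11,h→4,5→4,n→11 12:v→12,h→4,5→16,n→11 13:v→16,h→13,5→17,n→7 14:v→4,h→17,5→14,n→14 15:v→4,h→4,5→15,n→15 16:v→16,h→4,5→18,n→11 17:v→4,h→17,5→17,n→19 18:v→4,h→4,5→18,n→20 19:v→4,h→19,5→4,n→19 20:v→4,h→4,5→4,n→20 (ε-aug+det+¬).
'vh': N↓-sim [39, 22, 2] end={s24,s45} ∉↓L; 2/2 deletions ∈↓L.
'hn5': |S_i|=[39, 26, 13, 2] end={s24,s45} ∉↓L; 3/3 deletions ∈↓L.
'n55v': N↓-sim [39, 33, 28, 16, 5] end={s22,s24,s3,s33,s45} — reject; 4/4 single-dels accept.
3 words, ⪯-incomp.

Antichain: [vh, hn5, n55v].


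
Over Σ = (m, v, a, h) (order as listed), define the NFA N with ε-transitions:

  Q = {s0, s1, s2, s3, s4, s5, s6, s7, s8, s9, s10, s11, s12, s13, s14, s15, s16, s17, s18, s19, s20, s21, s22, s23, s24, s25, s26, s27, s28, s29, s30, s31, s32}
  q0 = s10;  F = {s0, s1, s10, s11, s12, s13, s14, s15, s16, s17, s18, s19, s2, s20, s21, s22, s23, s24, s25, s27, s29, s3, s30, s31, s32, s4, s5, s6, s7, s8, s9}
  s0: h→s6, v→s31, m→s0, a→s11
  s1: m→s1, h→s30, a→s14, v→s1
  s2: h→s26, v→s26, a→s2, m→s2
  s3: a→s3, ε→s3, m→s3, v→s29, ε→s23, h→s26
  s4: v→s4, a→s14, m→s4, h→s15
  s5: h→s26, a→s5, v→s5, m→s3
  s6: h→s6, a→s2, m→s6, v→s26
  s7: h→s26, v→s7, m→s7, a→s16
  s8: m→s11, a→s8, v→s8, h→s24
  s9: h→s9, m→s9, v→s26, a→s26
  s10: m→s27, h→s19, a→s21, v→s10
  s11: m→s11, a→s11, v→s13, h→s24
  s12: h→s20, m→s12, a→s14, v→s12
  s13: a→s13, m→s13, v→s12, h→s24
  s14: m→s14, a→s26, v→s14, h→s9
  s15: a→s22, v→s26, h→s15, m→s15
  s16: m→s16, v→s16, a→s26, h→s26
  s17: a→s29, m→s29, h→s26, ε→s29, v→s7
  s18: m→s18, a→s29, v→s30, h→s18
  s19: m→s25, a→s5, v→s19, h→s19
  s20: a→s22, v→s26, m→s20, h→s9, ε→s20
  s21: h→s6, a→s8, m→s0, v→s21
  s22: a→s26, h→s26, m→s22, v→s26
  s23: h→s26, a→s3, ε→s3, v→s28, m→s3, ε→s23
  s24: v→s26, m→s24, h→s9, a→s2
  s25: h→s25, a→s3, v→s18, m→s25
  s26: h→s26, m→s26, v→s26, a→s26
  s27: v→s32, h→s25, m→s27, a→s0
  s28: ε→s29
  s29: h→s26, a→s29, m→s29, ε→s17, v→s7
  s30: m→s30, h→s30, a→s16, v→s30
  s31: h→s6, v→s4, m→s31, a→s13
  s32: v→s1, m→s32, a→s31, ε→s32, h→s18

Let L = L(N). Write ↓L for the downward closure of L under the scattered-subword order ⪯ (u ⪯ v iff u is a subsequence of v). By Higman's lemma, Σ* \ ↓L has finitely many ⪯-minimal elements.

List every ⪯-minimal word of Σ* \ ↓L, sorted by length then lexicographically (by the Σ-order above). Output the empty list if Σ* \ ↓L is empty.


min(Σ*\↓L) = [ahv, hah, mvvaa, aahha].

|Q|=33, |F|=31, |δ|=137 (9 ε).
min D↑ (30 st, q0=0, F={16}): 0:m→1,v→0,a→2,h→3 1:m→1,v→4,a→5,h→6 2:m→5,v→2,a→7,h→8 3:m→6,v→3,a→9,h→3 4:m→4,v→10,a→11,h→12 5:m→5,v→11,a→13,h→8 6:m→6,v→12,a→14,h→6 7:m→13,v→7,a→7,h→15 8:m→8,v→16,a→17,h→8 9:m→14,v→9,a→9,h→16 10:m→10,v→10,a→18,h→19 11:m→11,v→20,a→21,h→8 12:m→12,v→19,a→22,h→12 13:m→13,v→21,a→13,h→15 14:m→14,v→22,a→14,h→16 15:m→15,v→16,a→17,h→23 16:m→16,v→16,a→16,h→16 17:m→17,v→16,a→17,h→16 18:m→18,v→18,a→16,h→23 19:m→19,v→19,a→24,h→19 20:m→20,v→20,a→18,h→25 21:m→21,v→26,a→21,h→15 22:m→22,v→27,a→22,h→16 23:m→23,v→16,a→16,h→23 24:m→24,v→24,a→16,h→16 25:m→25,v→16,a→28,h→25 26:m→26,v→26,a→18,h→29 27:m→27,v→27,a→24,h→16 28:m→28,v→16,a→16,h→16 29:m→29,v→16,a→28,h→23 (ε-aug+det+¬).
'ahv': run [33, 25, 8, 1] end={s26} ∉↓L; 3/3 single-dels accept.
'hah': N↓-sim [33, 20, 11, 1] end={s26} ∉↓L; 3/3 del acc.
'mvvaa': N↓-sim [33, 28, 22, 12, 5, 1] end={s26} — reject; 5/5 deletions ∈↓L.
'aahha': N↓-sim [33, 25, 19, 6, 2, 1] end={s26} ∉↓L; 5/5 deletions ∈↓L.
4 obstructions.


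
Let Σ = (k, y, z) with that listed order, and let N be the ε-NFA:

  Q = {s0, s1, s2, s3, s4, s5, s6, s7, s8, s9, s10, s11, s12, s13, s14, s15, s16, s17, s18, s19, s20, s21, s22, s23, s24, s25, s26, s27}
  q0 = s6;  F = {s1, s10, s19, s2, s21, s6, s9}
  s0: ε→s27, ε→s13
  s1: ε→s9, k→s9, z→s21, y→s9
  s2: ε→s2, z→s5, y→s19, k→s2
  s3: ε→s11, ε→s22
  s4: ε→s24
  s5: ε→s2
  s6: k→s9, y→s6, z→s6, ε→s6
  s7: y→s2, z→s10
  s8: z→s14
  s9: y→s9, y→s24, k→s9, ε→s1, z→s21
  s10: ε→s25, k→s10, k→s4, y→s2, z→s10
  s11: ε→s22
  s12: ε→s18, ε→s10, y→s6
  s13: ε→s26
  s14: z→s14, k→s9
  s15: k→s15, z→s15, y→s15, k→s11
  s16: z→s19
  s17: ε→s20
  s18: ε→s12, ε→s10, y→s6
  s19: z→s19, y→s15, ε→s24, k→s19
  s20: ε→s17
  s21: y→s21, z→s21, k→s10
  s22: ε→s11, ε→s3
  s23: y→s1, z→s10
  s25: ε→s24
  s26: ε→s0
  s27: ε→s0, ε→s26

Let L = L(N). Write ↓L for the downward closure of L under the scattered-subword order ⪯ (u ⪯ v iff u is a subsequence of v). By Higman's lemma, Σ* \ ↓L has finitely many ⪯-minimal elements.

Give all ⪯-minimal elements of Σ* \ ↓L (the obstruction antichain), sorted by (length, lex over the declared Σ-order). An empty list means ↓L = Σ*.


|Q|=28, |F|=7, |δ|=63 (26 ε).
min D↑ (7 st, q0=0, F={6}): 0:k→1,y→0,z→0 1:k→1,y→1,z→2 2:k→3,y→2,z→2 3:k→3,y→4,z→3 4:k→4,y→5,z→4 5:k→5,y→6,z→5 6:k→6,y→6,z→6.
'kzkyyy': |S_i|=[15, 14, 12, 11, 8, 6, 4] end={s11,s15,s22,s3} ∉↓L; 6/6 deletions ∈↓L.
1 obstructions.

Antichain: [kzkyyy].


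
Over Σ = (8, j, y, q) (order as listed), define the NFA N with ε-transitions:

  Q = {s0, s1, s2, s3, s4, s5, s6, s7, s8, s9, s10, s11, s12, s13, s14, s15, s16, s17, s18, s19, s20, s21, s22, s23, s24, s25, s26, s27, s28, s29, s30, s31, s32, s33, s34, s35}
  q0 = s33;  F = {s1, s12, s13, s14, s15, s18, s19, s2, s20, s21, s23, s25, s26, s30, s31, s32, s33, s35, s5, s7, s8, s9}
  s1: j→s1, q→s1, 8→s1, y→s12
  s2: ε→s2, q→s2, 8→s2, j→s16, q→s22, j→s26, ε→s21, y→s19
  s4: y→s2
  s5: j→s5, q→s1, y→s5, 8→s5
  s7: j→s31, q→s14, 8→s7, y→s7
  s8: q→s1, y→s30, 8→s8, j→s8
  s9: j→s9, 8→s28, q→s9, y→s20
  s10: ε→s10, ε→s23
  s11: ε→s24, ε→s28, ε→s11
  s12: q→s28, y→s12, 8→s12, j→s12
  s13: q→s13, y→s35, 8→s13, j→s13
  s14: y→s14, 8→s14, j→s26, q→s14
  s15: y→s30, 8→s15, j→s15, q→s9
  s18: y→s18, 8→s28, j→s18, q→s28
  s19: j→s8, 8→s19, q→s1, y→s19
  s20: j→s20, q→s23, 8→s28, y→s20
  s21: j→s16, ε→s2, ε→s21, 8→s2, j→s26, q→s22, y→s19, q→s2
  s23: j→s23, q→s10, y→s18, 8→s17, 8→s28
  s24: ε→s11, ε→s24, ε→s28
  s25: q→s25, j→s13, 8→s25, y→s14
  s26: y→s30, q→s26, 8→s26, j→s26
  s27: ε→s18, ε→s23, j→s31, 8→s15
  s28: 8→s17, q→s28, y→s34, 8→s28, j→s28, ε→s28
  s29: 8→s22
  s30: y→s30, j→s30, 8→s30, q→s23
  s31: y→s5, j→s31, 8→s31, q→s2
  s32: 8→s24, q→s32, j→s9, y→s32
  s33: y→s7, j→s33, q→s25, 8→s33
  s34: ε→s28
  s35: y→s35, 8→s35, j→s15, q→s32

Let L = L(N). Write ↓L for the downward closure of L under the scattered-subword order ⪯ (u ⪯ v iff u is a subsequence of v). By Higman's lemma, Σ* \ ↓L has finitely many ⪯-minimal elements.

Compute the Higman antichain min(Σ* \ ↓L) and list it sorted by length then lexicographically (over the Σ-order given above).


|Q|=36, |F|=22, |δ|=118 (16 ε).
min D↑ (22 st, q0=0, F={19}): 0:8→0,j→0,y→1,q→2 1:8→1,j→3,y→1,q→4 2:8→2,j→5,y→4,q→2 3:8→3,j→3,y→6,q→7 4:8→4,j→8,y→4,q→4 5:8→5,j→5,y→9,q→5 6:8→6,j→6,y→6,q→10 7:8→7,j→8,y→11,q→7 8:8→8,j→8,y→12,q→8 9:8→9,j→13,y→9,q→14 10:8→10,j→10,y→15,q→10 11:8→11,j→16,y→11,q→10 12:8→12,j→12,y→12,q→17 13:8→13,j→13,y→12,q→18 14:8→19,j→18,y→14,q→14 15:8→15,j→15,y→15,q→19 16:8→16,j→16,y→12,q→10 17:8→19,j→17,y→20,q→17 18:8→19,j→18,y→21,q→18 19:8→19,j→19,y→19,q→19 20:8→19,j→20,y→20,q→19 21:8→19,j→21,y→21,q→17 (ε-aug+det+¬).
'qjyq8': |S_i|=[30, 26, 20, 15, 11, 5] end={s11,s17,s24,s28,s34} rej; 5/5 single-dels accept.
'yjyqyq': run [30, 27, 21, 13, 8, 5, 3] end={s17,s28,s34} ∉↓L; 6/6 single-dels accept.
2 obstructions.

min(Σ*\↓L) = [qjyq8, yjyqyq].


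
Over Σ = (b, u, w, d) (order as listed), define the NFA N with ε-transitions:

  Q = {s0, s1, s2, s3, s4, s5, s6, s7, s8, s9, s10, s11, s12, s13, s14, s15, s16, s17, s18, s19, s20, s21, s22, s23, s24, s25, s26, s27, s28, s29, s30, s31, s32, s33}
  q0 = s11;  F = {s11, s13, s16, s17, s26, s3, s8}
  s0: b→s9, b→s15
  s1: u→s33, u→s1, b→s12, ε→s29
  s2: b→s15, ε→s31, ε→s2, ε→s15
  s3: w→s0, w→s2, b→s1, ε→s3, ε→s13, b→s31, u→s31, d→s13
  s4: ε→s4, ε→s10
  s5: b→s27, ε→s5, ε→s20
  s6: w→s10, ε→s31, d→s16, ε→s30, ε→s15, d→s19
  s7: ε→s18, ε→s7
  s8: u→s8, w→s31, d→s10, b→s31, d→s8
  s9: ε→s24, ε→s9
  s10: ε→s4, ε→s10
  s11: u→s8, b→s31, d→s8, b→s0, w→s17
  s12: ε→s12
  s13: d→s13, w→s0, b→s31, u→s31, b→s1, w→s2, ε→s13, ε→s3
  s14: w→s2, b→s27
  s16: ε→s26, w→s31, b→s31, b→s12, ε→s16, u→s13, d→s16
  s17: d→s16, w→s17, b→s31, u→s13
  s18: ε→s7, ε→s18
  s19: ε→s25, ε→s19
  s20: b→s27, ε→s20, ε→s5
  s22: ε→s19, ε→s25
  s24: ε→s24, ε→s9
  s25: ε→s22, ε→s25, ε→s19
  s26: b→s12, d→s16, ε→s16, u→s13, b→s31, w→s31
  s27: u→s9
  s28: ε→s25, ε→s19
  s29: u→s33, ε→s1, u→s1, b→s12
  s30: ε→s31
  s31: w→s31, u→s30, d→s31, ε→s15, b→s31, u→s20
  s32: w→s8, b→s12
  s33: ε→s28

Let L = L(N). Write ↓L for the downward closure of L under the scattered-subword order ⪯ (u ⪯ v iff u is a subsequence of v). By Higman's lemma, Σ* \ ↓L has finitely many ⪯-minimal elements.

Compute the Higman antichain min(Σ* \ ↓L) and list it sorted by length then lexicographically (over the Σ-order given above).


A = [b, uw, dw, wuu].

|Q|=34, |F|=7, |δ|=104 (44 ε).
min D↑ (6 st, q0=0, F={1}): 0:b→1,u→2,w→3,d→2 1:b→1,u→1,w→1,d→1 2:b→1,u→2,w→1,d→2 3:b→1,u→4,w→3,d→5 4:b→1,u→1,w→1,d→4 5:b→1,u→4,w→1,d→5.
'b': |S_i|=[27, 17] end={s0,s1,s12,s15,s19,s20,s22,s24,s25,s27,s28,s29,…} ∉↓L; 1/1 single-dels accept.
'uw': run [27, 23, 10] end={s0,s15,s2,s20,s24,s27,s30,s31,s5,s9} ∉↓L; 2/2 del acc.
'dw': N↓-sim [27, 25, 10] end={s0,s15,s2,s20,s24,s27,s30,s31,s5,s9} rej; 2/2 single-dels accept.
'wuu': N↓-sim [27, 23, 20, 16] end={s1,s12,s15,s19,s20,s22,s24,s25,s27,s28,s29,s30,…} ∉↓L; 3/3 single-dels accept.
4 words, ⪯-incomp.


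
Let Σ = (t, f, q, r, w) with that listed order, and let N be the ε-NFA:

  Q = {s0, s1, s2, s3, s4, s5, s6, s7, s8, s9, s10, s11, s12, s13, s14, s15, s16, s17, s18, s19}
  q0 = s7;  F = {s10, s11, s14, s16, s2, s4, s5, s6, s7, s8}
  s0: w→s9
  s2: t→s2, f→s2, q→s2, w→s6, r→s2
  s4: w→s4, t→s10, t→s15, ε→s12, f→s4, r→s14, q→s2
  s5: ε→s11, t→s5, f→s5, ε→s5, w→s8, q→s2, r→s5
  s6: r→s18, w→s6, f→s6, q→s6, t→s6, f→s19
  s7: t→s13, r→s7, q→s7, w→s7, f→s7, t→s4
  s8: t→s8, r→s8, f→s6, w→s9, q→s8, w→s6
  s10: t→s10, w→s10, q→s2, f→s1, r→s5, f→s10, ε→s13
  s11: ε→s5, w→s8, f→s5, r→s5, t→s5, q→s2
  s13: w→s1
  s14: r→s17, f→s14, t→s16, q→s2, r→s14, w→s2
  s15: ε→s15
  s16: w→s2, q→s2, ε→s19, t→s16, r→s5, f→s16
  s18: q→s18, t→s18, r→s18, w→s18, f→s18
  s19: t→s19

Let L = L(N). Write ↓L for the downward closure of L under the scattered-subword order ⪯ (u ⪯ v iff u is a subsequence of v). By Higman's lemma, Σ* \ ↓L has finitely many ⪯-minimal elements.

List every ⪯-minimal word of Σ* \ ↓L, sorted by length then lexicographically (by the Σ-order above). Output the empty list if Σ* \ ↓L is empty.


min(Σ*\↓L) = [tqwr, trwwr, ttrwfr].

|Q|=20, |F|=10, |δ|=71 (7 ε).
min D↑ (10 st, q0=0, F={9}): 0:t→1,f→0,q→0,r→0,w→0 1:t→2,f→1,q→3,r→4,w→1 2:t→2,f→2,q→3,r→5,w→2 3:t→3,f→3,q→3,r→3,w→6 4:t→7,f→4,q→3,r→4,w→3 5:t→5,f→5,q→3,r→5,w→8 6:t→6,f→6,q→6,r→9,w→6 7:t→7,f→7,q→3,r→5,w→3 8:t→8,f→6,q→8,r→8,w→6 9:t→9,f→9,q→9,r→9,w→9.
'tqwr': |S_i|=[18, 17, 6, 4, 1] end={s18} rej; 4/4 deletions ∈↓L.
'trwwr': run [18, 17, 11, 6, 4, 1] end={s18} rej; 5/5 del acc.
'ttrwfr': |S_i|=[18, 17, 13, 8, 5, 3, 1] end={s18} rej; 6/6 single-dels accept.
3 words, ⪯-incomp.


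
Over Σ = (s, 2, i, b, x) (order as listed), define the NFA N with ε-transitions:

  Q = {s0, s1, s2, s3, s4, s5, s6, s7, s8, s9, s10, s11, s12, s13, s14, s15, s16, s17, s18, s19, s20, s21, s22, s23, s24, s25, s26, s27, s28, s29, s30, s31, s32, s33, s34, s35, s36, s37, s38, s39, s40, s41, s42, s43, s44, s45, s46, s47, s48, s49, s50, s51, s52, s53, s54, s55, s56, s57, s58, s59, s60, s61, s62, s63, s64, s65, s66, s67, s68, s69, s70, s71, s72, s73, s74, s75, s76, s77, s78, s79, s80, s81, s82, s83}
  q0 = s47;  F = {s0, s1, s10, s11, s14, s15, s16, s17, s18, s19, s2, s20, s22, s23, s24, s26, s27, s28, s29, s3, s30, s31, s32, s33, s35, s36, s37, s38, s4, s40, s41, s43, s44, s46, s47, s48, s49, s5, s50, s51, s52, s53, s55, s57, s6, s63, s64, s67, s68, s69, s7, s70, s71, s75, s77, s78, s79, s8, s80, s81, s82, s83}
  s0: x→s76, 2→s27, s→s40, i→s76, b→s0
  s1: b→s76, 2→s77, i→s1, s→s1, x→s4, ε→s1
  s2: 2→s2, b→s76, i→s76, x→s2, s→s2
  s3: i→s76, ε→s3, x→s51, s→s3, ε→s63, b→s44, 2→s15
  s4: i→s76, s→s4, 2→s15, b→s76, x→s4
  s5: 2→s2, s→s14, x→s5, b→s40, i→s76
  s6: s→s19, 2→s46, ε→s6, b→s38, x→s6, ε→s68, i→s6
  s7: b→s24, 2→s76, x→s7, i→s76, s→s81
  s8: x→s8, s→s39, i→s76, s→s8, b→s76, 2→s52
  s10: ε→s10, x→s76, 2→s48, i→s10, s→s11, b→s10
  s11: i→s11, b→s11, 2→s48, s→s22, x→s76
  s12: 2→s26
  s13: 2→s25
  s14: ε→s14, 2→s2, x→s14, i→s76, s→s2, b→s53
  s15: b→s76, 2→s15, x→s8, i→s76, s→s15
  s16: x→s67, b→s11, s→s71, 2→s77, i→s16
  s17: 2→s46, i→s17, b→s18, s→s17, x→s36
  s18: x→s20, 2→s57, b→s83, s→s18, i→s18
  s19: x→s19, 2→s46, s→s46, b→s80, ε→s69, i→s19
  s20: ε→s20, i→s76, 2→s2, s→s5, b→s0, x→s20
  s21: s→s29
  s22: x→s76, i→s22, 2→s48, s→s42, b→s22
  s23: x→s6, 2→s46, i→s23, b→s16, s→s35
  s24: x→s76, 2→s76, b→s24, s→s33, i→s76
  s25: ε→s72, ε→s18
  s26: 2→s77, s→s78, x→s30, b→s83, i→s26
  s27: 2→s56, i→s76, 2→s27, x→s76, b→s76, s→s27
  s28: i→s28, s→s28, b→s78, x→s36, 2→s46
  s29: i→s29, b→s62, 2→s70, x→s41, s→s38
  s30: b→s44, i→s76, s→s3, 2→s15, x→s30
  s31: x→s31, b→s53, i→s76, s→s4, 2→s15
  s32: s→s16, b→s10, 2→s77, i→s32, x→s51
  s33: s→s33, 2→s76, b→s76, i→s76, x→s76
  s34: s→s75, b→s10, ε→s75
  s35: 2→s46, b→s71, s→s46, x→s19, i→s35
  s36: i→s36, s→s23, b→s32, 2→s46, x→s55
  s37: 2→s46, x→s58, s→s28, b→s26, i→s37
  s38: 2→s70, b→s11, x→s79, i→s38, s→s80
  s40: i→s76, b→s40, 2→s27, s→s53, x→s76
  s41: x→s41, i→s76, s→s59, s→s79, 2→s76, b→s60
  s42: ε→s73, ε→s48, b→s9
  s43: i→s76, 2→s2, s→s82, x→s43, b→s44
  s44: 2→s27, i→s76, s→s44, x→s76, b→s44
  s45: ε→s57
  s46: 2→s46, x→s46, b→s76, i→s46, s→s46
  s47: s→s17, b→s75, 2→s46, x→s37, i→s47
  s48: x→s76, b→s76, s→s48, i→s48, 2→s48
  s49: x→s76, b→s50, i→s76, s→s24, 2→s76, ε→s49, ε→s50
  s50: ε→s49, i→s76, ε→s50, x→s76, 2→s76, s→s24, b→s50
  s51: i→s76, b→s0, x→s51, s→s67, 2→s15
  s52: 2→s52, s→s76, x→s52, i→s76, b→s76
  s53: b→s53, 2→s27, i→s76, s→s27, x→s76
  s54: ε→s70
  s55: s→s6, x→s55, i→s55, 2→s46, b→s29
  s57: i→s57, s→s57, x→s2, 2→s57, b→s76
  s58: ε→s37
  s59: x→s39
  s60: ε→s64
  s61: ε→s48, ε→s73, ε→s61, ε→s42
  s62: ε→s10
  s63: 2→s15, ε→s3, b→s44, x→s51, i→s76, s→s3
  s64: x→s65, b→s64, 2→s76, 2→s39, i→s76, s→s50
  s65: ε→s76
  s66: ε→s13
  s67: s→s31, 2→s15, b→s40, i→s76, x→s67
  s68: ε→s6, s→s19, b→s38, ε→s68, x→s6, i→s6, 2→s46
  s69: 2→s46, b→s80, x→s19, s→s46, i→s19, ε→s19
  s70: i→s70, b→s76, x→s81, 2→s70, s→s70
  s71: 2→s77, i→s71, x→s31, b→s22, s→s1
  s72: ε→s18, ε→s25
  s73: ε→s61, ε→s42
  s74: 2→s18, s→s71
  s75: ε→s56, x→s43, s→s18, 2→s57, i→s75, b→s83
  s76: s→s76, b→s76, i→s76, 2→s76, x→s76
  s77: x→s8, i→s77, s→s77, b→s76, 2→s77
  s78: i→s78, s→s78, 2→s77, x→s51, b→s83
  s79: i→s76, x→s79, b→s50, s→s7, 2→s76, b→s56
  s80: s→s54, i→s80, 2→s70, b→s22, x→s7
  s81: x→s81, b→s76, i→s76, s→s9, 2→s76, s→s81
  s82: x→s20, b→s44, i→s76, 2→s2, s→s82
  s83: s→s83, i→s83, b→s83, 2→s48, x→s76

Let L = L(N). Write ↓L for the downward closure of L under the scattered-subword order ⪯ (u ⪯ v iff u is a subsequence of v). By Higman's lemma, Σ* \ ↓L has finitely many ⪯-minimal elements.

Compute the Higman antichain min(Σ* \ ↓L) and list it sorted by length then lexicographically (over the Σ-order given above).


|Q|=84, |F|=62, |δ|=368 (38 ε).
min D↑ (59 st, q0=0, F={7}): 0:s→1,2→2,i→0,b→3,x→4 1:s→1,2→2,i→1,b→5,x→6 2:s→2,2→2,i→2,b→7,x→2 3:s→5,2→8,i→3,b→9,x→10 4:s→11,2→2,i→4,b→12,x→4 5:s→5,2→8,i→5,b→9,x→13 6:s→14,2→2,i→6,b→15,x→16 7:s→7,2→7,i→7,b→7,x→7 8:s→8,2→8,i→8,b→7,x→17 9:s→9,2→18,i→9,b→9,x→7 10:s→19,2→17,i→7,b→20,x→10 11:s→11,2→2,i→11,b→21,x→6 12:s→21,2→22,i→12,b→9,x→23 13:s→24,2→17,i→7,b→25,x→13 14:s→26,2→2,i→14,b→27,x→28 15:s→27,2→22,i→15,b→29,x→30 16:s→28,2→2,i→16,b→31,x→16 17:s→17,2→17,i→7,b→7,x→17 18:s→18,2→18,i→18,b→7,x→7 19:s→19,2→17,i→7,b→20,x→13 20:s→20,2→32,i→7,b→20,x→7 21:s→21,2→22,i→21,b→9,x→30 22:s→22,2→22,i→22,b→7,x→33 23:s→34,2→35,i→7,b→20,x→23 24:s→36,2→17,i→7,b→37,x→24 25:s→37,2→32,i→7,b→25,x→7 26:s→2,2→2,i→26,b→38,x→39 27:s→38,2→22,i→27,b→40,x→41 28:s→39,2→2,i→28,b→42,x→28 29:s→40,2→18,i→29,b→29,x→7 30:s→41,2→35,i→7,b→25,x→30 31:s→42,2→43,i→31,b→29,x→44 32:s→32,2→32,i→7,b→7,x→7 33:s→33,2→45,i→7,b→7,x→33 34:s→34,2→35,i→7,b→20,x→30 35:s→35,2→35,i→7,b→7,x→33 36:s→17,2→17,i→7,b→46,x→36 37:s→46,2→32,i→7,b→37,x→7 38:s→47,2→22,i→38,b→48,x→49 39:s→2,2→2,i→39,b→50,x→39 40:s→48,2→18,i→40,b→40,x→7 41:s→49,2→35,i→7,b→37,x→41 42:s→50,2→43,i→42,b→40,x→51 43:s→43,2→43,i→43,b→7,x→52 44:s→51,2→7,i→7,b→53,x→44 45:s→7,2→45,i→7,b→7,x→45 46:s→32,2→32,i→7,b→46,x→7 47:s→47,2→22,i→47,b→7,x→54 48:s→18,2→18,i→48,b→48,x→7 49:s→54,2→35,i→7,b→46,x→49 50:s→43,2→43,i→50,b→48,x→55 51:s→55,2→7,i→7,b→56,x→51 52:s→52,2→7,i→7,b→7,x→52 53:s→56,2→7,i→7,b→53,x→7 54:s→54,2→35,i→7,b→7,x→54 55:s→52,2→7,i→7,b→57,x→55 56:s→57,2→7,i→7,b→56,x→7 57:s→58,2→7,i→7,b→57,x→7 58:s→58,2→7,i→7,b→7,x→7 [Hopcroft].
'2b': run [75, 15, 1] end={s76} ∉↓L; 2/2 del acc.
'bbx': N↓-sim [75, 61, 25, 2] end={s65,s76} ∉↓L; 3/3 single-dels accept.
'bxi': N↓-sim [75, 61, 37, 1] end={s76} — reject; 3/3 single-dels accept.
'sxsssb': |S_i|=[75, 68, 58, 45, 32, 21, 2] end={s76,s9} rej; 6/6 del acc.
'sxxbx2': N↓-sim [75, 68, 58, 50, 33, 16, 2] end={s39,s76} ∉↓L; 6/6 del acc.
'xb2x2s': run [75, 70, 52, 12, 6, 2, 1] end={s76} ∉↓L; 6/6 single-dels accept.
6 minimals (antichain).

A = [2b, bbx, bxi, sxsssb, sxxbx2, xb2x2s].


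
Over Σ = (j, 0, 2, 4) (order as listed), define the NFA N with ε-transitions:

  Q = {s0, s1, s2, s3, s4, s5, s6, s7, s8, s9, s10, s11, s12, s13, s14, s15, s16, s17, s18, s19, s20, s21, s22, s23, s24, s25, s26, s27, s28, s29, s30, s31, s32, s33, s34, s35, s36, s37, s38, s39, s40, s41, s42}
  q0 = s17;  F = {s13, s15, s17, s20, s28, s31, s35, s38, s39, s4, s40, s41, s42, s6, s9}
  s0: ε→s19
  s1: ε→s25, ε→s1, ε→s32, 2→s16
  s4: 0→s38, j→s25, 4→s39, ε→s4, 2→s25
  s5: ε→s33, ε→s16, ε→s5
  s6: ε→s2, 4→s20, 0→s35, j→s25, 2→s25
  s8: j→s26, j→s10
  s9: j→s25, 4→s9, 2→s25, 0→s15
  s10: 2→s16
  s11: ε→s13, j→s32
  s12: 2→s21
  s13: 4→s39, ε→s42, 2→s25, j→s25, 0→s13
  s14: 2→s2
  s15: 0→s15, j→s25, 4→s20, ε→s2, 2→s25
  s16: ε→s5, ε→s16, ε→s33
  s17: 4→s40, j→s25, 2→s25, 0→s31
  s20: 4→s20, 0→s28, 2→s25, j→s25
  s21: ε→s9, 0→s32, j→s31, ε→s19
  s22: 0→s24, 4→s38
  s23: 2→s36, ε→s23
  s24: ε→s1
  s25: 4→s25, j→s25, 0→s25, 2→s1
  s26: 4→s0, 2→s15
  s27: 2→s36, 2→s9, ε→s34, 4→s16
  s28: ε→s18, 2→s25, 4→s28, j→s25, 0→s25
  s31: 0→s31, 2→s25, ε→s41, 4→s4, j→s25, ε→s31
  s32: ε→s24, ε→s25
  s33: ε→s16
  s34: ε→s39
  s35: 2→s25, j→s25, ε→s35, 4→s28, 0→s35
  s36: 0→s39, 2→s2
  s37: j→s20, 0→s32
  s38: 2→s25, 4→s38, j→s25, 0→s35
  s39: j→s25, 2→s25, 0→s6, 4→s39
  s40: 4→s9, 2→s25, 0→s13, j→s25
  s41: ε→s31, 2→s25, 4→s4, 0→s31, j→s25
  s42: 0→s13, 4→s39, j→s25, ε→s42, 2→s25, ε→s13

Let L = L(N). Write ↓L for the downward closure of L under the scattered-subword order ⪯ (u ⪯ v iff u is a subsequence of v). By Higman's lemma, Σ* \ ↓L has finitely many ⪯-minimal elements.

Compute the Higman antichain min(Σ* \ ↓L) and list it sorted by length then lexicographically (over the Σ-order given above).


min(Σ*\↓L) = [j, 2, 040040, 440400].

|Q|=43, |F|=15, |δ|=116 (31 ε).
min D↑ (14 st, q0=0, F={1}): 0:j→1,0→2,2→1,4→3 1:j→1,0→1,2→1,4→1 2:j→1,0→2,2→1,4→4 3:j→1,0→5,2→1,4→6 4:j→1,0→7,2→1,4→8 5:j→1,0→5,2→1,4→8 6:j→1,0→9,2→1,4→6 7:j→1,0→10,2→1,4→7 8:j→1,0→11,2→1,4→8 9:j→1,0→9,2→1,4→12 10:j→1,0→10,2→1,4→13 11:j→1,0→10,2→1,4→12 12:j→1,0→13,2→1,4→12 13:j→1,0→1,2→1,4→13.
'j': |S_i|=[24, 7] end={s1,s16,s24,s25,s32,s33,s5} ∉↓L; 1/1 deletions ∈↓L.
'2': |S_i|=[24, 7] end={s1,s16,s24,s25,s32,s33,s5} ∉↓L; 1/1 del acc.
'040040': run [24, 21, 16, 14, 10, 9, 7] end={s1,s16,s24,s25,s32,s33,s5} — reject; 6/6 single-dels accept.
'440400': |S_i|=[24, 21, 17, 14, 10, 9, 7] end={s1,s16,s24,s25,s32,s33,s5} ∉↓L; 6/6 deletions ∈↓L.
4 obstructions.


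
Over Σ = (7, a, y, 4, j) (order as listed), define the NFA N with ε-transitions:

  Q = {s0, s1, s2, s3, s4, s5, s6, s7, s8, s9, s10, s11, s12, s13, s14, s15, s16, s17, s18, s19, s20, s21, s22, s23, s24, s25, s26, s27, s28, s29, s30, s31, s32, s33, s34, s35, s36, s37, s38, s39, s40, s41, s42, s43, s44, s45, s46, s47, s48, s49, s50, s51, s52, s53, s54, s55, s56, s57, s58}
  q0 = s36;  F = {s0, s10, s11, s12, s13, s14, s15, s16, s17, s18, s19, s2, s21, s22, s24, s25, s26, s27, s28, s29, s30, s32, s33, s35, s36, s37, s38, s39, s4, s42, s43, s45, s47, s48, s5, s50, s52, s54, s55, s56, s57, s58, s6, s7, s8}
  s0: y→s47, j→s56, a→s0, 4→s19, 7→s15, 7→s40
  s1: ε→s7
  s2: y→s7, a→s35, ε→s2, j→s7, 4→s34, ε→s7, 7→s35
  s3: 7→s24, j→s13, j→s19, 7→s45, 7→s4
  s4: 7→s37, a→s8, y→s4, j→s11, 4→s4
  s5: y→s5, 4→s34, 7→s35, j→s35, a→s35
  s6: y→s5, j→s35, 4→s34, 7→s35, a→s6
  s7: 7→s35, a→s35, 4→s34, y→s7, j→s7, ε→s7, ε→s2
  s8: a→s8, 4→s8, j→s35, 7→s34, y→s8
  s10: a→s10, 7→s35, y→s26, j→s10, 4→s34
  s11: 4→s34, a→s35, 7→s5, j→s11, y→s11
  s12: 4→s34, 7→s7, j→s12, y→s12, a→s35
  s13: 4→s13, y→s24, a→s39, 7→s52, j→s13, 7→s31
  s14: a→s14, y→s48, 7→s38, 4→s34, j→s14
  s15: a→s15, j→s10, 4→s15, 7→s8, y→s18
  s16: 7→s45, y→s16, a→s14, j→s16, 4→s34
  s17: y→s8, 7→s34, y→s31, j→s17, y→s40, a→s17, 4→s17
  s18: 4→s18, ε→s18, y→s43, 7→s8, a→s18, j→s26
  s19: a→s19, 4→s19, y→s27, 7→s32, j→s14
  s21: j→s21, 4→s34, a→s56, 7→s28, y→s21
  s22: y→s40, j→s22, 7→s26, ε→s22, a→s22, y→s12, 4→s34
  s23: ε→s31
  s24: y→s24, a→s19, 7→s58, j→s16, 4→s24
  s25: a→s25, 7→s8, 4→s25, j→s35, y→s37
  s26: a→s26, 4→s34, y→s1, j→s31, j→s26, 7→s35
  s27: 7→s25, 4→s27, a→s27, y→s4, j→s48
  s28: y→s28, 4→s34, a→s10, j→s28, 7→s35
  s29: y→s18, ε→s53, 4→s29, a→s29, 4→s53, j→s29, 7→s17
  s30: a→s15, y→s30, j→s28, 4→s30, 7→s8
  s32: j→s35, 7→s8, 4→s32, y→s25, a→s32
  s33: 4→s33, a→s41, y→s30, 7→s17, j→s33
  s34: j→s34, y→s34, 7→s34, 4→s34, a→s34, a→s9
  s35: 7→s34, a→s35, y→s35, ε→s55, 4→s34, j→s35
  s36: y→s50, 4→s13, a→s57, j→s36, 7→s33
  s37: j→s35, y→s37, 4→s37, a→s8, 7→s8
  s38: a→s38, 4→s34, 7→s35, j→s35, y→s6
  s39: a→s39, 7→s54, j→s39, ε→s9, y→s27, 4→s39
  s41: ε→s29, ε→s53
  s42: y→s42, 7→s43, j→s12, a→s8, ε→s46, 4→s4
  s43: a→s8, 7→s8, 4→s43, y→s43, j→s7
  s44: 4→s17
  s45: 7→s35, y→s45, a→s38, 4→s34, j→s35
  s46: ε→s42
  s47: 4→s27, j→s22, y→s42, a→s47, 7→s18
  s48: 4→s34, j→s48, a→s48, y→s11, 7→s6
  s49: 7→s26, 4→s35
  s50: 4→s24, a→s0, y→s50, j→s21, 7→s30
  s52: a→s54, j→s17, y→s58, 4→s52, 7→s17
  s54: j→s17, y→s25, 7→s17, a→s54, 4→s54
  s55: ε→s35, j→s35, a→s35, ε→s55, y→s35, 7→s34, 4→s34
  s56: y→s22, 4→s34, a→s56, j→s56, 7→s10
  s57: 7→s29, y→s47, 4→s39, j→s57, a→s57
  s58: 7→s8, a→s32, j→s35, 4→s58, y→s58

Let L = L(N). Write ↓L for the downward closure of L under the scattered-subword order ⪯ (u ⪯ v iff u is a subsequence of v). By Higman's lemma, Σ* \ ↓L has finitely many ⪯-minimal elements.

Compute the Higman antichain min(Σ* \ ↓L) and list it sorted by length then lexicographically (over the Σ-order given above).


|Q|=59, |F|=45, |δ|=263 (17 ε).
min D↑ (44 st, q0=0, F={14}): 0:7→1,a→2,y→3,4→4,j→0 1:7→5,a→6,y→7,4→1,j→1 2:7→6,a→2,y→8,4→9,j→2 3:7→7,a→10,y→3,4→11,j→12 4:7→13,a→9,y→11,4→4,j→4 5:7→14,a→5,y→15,4→5,j→5 6:7→5,a→6,y→16,4→6,j→6 7:7→15,a→17,y→7,4→7,j→18 8:7→16,a→8,y→19,4→20,j→21 9:7→22,a→9,y→20,4→9,j→9 10:7→17,a→10,y→8,4→23,j→24 11:7→25,a→23,y→11,4→11,j→26 12:7→18,a→24,y→12,4→14,j→12 13:7→5,a→22,y→25,4→13,j→5 14:7→14,a→14,y→14,4→14,j→14 15:7→14,a→15,y→15,4→15,j→27 16:7→15,a→16,y→28,4→16,j→29 17:7→15,a→17,y→16,4→17,j→30 18:7→27,a→30,y→18,4→14,j→18 19:7→28,a→15,y→19,4→31,j→32 20:7→33,a→20,y→31,4→20,j→34 21:7→29,a→21,y→32,4→14,j→21 22:7→5,a→22,y→33,4→22,j→5 23:7→35,a→23,y→20,4→23,j→36 24:7→30,a→24,y→21,4→14,j→24 25:7→15,a→35,y→25,4→25,j→27 26:7→37,a→36,y→26,4→14,j→26 27:7→14,a→27,y→27,4→14,j→27 28:7→15,a→15,y→28,4→28,j→38 29:7→27,a→29,y→38,4→14,j→29 30:7→27,a→30,y→29,4→14,j→30 31:7→39,a→15,y→31,4→31,j→40 32:7→38,a→27,y→32,4→14,j→32 33:7→15,a→33,y→39,4→33,j→27 34:7→41,a→34,y→40,4→14,j→34 35:7→15,a→35,y→33,4→35,j→27 36:7→42,a→36,y→34,4→14,j→36 37:7→27,a→42,y→37,4→14,j→27 38:7→27,a→27,y→38,4→14,j→38 39:7→15,a→15,y→39,4→39,j→27 40:7→43,a→27,y→40,4→14,j→40 41:7→27,a→41,y→43,4→14,j→27 42:7→27,a→42,y→41,4→14,j→27 43:7→27,a→27,y→43,4→14,j→27 [Hopcroft].
'777': |S_i|=[53, 32, 8, 2] end={s34,s9} rej; 3/3 deletions ∈↓L.
'yj4': |S_i|=[53, 42, 24, 2] end={s34,s9} — reject; 3/3 single-dels accept.
'47j7': |S_i|=[53, 42, 18, 8, 2] end={s34,s9} ∉↓L; 4/4 del acc.
'ayya7': |S_i|=[53, 41, 26, 17, 5, 2] end={s34,s9} rej; 5/5 single-dels accept.
4 words, ⪯-incomp.

A = [777, yj4, 47j7, ayya7].
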